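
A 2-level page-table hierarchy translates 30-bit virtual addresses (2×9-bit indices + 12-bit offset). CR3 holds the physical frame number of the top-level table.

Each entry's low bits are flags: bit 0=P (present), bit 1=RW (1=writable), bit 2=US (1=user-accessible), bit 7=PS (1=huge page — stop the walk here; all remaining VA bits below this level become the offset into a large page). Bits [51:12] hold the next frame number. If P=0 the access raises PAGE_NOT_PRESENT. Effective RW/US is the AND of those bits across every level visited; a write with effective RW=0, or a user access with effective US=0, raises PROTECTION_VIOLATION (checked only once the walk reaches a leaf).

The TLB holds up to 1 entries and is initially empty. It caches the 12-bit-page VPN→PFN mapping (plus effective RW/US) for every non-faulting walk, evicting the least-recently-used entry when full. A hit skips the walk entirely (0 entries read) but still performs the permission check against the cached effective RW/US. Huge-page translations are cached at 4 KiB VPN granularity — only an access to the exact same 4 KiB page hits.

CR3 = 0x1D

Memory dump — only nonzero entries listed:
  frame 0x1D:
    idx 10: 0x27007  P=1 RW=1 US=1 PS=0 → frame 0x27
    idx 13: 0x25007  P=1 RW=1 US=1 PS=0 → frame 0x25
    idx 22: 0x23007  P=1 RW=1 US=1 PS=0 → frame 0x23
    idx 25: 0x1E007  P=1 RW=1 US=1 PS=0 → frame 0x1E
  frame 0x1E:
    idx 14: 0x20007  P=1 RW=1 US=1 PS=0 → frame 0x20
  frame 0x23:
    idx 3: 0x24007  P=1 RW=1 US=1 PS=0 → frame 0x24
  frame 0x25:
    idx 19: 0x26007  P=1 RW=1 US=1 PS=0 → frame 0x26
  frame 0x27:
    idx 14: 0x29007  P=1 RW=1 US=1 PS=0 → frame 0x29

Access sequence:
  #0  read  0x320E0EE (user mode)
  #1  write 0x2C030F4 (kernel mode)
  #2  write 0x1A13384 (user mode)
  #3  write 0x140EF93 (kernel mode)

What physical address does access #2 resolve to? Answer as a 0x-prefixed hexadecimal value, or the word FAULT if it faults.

Trace:
#0 VA=0x320E0EE (r,user):
  [0] read 0x1D idx=25: raw=0x1E007 flags P=1 W=1 U=1 S=0
  [1] read 0x1E idx=14: raw=0x20007 flags P=1 W=1 U=1 S=0
  ⇒ phys 0x200EE  [2 reads]
#1 VA=0x2C030F4 (w,kernel):
  [0] read 0x1D idx=22: raw=0x23007 flags P=1 W=1 U=1 S=0
  [1] read 0x23 idx=3: raw=0x24007 flags P=1 W=1 U=1 S=0
  ⇒ phys 0x240F4  [2 reads]
#2 VA=0x1A13384 (w,user):
  [0] read 0x1D idx=13: raw=0x25007 flags P=1 W=1 U=1 S=0
  [1] read 0x25 idx=19: raw=0x26007 flags P=1 W=1 U=1 S=0
  ⇒ phys 0x26384  [2 reads]
#3 VA=0x140EF93 (w,kernel):
  [0] read 0x1D idx=10: raw=0x27007 flags P=1 W=1 U=1 S=0
  [1] read 0x27 idx=14: raw=0x29007 flags P=1 W=1 U=1 S=0
  ⇒ phys 0x29F93  [2 reads]

Access #2 PA: 0x26384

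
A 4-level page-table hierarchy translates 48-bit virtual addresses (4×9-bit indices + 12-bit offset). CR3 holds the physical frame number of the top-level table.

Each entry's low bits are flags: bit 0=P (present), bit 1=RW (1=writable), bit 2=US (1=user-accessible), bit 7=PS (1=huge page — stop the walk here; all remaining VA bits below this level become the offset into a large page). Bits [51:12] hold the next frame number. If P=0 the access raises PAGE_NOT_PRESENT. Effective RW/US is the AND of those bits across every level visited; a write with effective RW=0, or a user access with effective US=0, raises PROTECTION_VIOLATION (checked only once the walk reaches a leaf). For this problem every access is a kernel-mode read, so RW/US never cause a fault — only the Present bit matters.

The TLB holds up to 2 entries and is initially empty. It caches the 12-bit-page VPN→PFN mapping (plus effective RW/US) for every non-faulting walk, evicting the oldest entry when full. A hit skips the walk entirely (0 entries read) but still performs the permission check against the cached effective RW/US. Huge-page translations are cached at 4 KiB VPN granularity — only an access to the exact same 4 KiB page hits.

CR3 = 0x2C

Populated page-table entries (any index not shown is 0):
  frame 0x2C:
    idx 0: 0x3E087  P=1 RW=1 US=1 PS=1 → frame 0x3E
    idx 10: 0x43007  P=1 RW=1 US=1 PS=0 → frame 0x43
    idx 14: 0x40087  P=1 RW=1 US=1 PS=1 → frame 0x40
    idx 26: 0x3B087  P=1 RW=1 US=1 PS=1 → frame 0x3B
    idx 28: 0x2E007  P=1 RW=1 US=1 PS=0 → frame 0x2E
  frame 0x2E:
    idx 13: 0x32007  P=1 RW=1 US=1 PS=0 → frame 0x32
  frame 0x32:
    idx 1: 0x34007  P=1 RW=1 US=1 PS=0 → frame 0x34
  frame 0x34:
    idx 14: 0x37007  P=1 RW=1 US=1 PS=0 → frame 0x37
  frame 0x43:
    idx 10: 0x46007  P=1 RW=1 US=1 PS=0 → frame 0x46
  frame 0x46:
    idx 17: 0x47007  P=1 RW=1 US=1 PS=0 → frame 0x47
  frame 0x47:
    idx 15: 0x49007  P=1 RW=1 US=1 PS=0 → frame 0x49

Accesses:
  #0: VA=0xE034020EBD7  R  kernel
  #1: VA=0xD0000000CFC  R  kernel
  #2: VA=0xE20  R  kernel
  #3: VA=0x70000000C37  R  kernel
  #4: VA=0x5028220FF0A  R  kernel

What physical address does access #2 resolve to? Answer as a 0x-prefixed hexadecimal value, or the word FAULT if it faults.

Per-access translation:
#0 VA=0xE034020EBD7 (r,kernel):
  L0 @0x2C[28] → 0x2E007  P=1,RW=1,US=1,PS=0
  L1 @0x2E[13] → 0x32007  P=1,RW=1,US=1,PS=0
  L2 @0x32[1] → 0x34007  P=1,RW=1,US=1,PS=0
  L3 @0x34[14] → 0x37007  P=1,RW=1,US=1,PS=0
  ✓ 0x37BD7  — 4 lookups
#1 VA=0xD0000000CFC (r,kernel):
  L0 @0x2C[26] → 0x3B087  P=1,RW=1,US=1,PS=1
  ✓ 0x3BCFC (huge @L0)  — 1 lookups
#2 VA=0xE20 (r,kernel):
  L0 @0x2C[0] → 0x3E087  P=1,RW=1,US=1,PS=1
  ✓ 0x3EE20 (huge @L0)  — 1 lookups
#3 VA=0x70000000C37 (r,kernel):
  L0 @0x2C[14] → 0x40087  P=1,RW=1,US=1,PS=1
  ✓ 0x40C37 (huge @L0)  — 1 lookups
#4 VA=0x5028220FF0A (r,kernel):
  L0 @0x2C[10] → 0x43007  P=1,RW=1,US=1,PS=0
  L1 @0x43[10] → 0x46007  P=1,RW=1,US=1,PS=0
  L2 @0x46[17] → 0x47007  P=1,RW=1,US=1,PS=0
  L3 @0x47[15] → 0x49007  P=1,RW=1,US=1,PS=0
  ✓ 0x49F0A  — 4 lookups

Access #2 PA: 0x3EE20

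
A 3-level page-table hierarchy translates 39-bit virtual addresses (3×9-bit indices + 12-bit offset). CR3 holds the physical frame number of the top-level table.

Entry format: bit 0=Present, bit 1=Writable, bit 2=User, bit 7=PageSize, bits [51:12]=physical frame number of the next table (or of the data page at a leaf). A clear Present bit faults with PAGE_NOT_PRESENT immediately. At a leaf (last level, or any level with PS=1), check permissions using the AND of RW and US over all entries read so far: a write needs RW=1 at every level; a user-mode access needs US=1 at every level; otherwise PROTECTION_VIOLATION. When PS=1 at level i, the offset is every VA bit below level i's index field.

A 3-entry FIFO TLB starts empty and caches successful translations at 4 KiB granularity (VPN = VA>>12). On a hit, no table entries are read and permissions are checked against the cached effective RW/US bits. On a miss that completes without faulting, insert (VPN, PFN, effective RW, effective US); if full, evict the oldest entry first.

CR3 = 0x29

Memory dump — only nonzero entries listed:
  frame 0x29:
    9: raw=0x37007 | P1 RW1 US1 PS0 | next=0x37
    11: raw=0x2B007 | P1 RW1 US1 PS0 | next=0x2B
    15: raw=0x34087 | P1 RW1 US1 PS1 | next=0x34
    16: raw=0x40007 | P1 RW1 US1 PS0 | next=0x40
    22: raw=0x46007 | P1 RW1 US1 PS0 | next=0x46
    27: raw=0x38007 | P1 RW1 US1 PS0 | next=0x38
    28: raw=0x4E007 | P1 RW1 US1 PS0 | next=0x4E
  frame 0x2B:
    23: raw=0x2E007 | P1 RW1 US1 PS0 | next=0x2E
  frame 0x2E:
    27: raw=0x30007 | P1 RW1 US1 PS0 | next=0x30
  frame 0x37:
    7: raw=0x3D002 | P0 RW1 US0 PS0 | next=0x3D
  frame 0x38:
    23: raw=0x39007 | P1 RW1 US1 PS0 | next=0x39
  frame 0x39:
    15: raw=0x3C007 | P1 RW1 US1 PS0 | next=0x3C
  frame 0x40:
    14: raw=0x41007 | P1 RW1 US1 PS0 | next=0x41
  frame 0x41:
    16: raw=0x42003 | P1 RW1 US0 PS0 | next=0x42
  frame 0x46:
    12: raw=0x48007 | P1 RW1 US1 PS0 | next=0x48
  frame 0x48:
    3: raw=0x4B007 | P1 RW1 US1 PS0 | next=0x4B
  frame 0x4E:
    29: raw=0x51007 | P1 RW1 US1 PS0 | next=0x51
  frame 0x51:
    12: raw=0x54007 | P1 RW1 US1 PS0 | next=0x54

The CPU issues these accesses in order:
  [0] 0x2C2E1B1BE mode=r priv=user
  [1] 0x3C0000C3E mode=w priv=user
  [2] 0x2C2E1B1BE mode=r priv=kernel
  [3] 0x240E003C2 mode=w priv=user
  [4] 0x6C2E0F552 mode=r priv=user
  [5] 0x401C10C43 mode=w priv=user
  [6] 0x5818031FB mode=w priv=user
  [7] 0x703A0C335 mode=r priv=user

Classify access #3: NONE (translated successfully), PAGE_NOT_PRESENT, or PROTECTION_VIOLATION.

Walk each access:
#0 VA=0x2C2E1B1BE (r,user):
  L0 @0x29[11] → 0x2B007  P=1,RW=1,US=1,PS=0
  L1 @0x2B[23] → 0x2E007  P=1,RW=1,US=1,PS=0
  L2 @0x2E[27] → 0x30007  P=1,RW=1,US=1,PS=0
  ✓ 0x301BE  — 3 lookups
#1 VA=0x3C0000C3E (w,user):
  L0 @0x29[15] → 0x34087  P=1,RW=1,US=1,PS=1
  ✓ 0x34C3E (huge @L0)  — 1 lookups
#2 VA=0x2C2E1B1BE (r,kernel):
  TLB hit vpn=0x2C2E1B → PA=0x301BE
#3 VA=0x240E003C2 (w,user):
  L0 @0x29[9] → 0x37007  P=1,RW=1,US=1,PS=0
  L1 @0x37[7] → 0x3D002  P=0,RW=1,US=0,PS=0
  → PAGE_NOT_PRESENT  (2 entries read)
#4 VA=0x6C2E0F552 (r,user):
  L0 @0x29[27] → 0x38007  P=1,RW=1,US=1,PS=0
  L1 @0x38[23] → 0x39007  P=1,RW=1,US=1,PS=0
  L2 @0x39[15] → 0x3C007  P=1,RW=1,US=1,PS=0
  ✓ 0x3C552  — 3 lookups
#5 VA=0x401C10C43 (w,user):
  L0 @0x29[16] → 0x40007  P=1,RW=1,US=1,PS=0
  L1 @0x40[14] → 0x41007  P=1,RW=1,US=1,PS=0
  L2 @0x41[16] → 0x42003  P=1,RW=1,US=0,PS=0
  → PROTECTION_VIOLATION  (3 entries read)
#6 VA=0x5818031FB (w,user):
  L0 @0x29[22] → 0x46007  P=1,RW=1,US=1,PS=0
  L1 @0x46[12] → 0x48007  P=1,RW=1,US=1,PS=0
  L2 @0x48[3] → 0x4B007  P=1,RW=1,US=1,PS=0
  ✓ 0x4B1FB  — 3 lookups
#7 VA=0x703A0C335 (r,user):
  L0 @0x29[28] → 0x4E007  P=1,RW=1,US=1,PS=0
  L1 @0x4E[29] → 0x51007  P=1,RW=1,US=1,PS=0
  L2 @0x51[12] → 0x54007  P=1,RW=1,US=1,PS=0
  ✓ 0x54335  — 3 lookups

Access #3 fault: PAGE_NOT_PRESENT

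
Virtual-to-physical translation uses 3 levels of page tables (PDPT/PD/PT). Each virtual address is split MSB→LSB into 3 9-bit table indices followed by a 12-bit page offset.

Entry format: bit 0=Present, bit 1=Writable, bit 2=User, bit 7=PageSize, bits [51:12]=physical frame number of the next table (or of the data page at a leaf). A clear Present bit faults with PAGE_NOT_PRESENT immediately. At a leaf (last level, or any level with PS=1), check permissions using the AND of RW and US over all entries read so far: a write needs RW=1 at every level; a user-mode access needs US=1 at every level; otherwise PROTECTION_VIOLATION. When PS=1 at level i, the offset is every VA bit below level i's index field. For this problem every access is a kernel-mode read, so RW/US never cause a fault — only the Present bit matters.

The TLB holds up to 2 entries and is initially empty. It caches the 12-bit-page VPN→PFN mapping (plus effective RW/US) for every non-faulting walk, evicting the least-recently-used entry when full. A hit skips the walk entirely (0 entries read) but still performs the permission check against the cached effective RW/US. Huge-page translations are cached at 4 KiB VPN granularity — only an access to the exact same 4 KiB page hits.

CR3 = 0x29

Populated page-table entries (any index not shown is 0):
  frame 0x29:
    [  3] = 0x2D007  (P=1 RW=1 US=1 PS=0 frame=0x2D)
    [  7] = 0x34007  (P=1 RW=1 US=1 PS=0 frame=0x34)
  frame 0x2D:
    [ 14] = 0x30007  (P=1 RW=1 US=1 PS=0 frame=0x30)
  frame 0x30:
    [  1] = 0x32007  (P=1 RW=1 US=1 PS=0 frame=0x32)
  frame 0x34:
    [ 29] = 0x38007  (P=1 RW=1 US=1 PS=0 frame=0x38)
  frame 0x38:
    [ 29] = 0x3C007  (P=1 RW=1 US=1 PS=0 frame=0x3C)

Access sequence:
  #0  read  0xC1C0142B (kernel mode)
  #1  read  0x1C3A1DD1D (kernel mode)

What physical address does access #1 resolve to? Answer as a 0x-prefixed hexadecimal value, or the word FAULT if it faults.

Trace:
#0 VA=0xC1C0142B (r,kernel):
  lvl0: tbl 0x29, slot 3 ⇒ 0x2D007 (P1/RW1/US1/PS0)
  lvl1: tbl 0x2D, slot 14 ⇒ 0x30007 (P1/RW1/US1/PS0)
  lvl2: tbl 0x30, slot 1 ⇒ 0x32007 (P1/RW1/US1/PS0)
  → PA=0x3242B  (3 entries read)
#1 VA=0x1C3A1DD1D (r,kernel):
  lvl0: tbl 0x29, slot 7 ⇒ 0x34007 (P1/RW1/US1/PS0)
  lvl1: tbl 0x34, slot 29 ⇒ 0x38007 (P1/RW1/US1/PS0)
  lvl2: tbl 0x38, slot 29 ⇒ 0x3C007 (P1/RW1/US1/PS0)
  → PA=0x3CD1D  (3 entries read)

Access #1 PA: 0x3CD1D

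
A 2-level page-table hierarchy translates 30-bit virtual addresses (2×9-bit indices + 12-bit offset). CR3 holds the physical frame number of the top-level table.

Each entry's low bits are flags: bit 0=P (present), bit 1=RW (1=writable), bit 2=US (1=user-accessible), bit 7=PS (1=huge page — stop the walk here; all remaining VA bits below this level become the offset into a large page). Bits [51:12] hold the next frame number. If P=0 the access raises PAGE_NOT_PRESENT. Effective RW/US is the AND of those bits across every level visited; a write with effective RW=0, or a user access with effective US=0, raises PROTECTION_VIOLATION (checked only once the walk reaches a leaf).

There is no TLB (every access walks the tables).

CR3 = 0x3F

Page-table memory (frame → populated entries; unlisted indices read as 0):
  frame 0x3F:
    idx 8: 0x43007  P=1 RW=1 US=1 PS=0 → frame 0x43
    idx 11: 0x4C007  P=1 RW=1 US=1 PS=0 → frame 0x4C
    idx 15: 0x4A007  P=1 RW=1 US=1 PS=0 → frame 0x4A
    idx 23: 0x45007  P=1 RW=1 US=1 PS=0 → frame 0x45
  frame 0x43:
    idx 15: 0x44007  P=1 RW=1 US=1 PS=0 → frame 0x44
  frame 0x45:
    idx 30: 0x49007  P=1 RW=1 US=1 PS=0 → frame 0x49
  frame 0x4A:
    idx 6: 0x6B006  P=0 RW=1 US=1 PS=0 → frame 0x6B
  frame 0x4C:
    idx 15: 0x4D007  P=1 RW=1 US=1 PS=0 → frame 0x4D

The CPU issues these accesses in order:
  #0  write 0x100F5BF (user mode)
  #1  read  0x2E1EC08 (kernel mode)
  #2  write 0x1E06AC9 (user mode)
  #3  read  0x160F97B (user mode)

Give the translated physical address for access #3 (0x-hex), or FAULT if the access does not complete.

Trace:
#0 VA=0x100F5BF (w,user):
  L0: frame=0x3F idx=8 entry=0x43007 [P=1 RW=1 US=1 PS=0]
  L1: frame=0x43 idx=15 entry=0x44007 [P=1 RW=1 US=1 PS=0]
  ✓ 0x445BF  — 2 lookups
#1 VA=0x2E1EC08 (r,kernel):
  L0: frame=0x3F idx=23 entry=0x45007 [P=1 RW=1 US=1 PS=0]
  L1: frame=0x45 idx=30 entry=0x49007 [P=1 RW=1 US=1 PS=0]
  ✓ 0x49C08  — 2 lookups
#2 VA=0x1E06AC9 (w,user):
  L0: frame=0x3F idx=15 entry=0x4A007 [P=1 RW=1 US=1 PS=0]
  L1: frame=0x4A idx=6 entry=0x6B006 [P=0 RW=1 US=1 PS=0]
  ⇒ fault: PAGE_NOT_PRESENT  — 2 lookups
#3 VA=0x160F97B (r,user):
  L0: frame=0x3F idx=11 entry=0x4C007 [P=1 RW=1 US=1 PS=0]
  L1: frame=0x4C idx=15 entry=0x4D007 [P=1 RW=1 US=1 PS=0]
  ✓ 0x4D97B  — 2 lookups

Access #3 PA: 0x4D97B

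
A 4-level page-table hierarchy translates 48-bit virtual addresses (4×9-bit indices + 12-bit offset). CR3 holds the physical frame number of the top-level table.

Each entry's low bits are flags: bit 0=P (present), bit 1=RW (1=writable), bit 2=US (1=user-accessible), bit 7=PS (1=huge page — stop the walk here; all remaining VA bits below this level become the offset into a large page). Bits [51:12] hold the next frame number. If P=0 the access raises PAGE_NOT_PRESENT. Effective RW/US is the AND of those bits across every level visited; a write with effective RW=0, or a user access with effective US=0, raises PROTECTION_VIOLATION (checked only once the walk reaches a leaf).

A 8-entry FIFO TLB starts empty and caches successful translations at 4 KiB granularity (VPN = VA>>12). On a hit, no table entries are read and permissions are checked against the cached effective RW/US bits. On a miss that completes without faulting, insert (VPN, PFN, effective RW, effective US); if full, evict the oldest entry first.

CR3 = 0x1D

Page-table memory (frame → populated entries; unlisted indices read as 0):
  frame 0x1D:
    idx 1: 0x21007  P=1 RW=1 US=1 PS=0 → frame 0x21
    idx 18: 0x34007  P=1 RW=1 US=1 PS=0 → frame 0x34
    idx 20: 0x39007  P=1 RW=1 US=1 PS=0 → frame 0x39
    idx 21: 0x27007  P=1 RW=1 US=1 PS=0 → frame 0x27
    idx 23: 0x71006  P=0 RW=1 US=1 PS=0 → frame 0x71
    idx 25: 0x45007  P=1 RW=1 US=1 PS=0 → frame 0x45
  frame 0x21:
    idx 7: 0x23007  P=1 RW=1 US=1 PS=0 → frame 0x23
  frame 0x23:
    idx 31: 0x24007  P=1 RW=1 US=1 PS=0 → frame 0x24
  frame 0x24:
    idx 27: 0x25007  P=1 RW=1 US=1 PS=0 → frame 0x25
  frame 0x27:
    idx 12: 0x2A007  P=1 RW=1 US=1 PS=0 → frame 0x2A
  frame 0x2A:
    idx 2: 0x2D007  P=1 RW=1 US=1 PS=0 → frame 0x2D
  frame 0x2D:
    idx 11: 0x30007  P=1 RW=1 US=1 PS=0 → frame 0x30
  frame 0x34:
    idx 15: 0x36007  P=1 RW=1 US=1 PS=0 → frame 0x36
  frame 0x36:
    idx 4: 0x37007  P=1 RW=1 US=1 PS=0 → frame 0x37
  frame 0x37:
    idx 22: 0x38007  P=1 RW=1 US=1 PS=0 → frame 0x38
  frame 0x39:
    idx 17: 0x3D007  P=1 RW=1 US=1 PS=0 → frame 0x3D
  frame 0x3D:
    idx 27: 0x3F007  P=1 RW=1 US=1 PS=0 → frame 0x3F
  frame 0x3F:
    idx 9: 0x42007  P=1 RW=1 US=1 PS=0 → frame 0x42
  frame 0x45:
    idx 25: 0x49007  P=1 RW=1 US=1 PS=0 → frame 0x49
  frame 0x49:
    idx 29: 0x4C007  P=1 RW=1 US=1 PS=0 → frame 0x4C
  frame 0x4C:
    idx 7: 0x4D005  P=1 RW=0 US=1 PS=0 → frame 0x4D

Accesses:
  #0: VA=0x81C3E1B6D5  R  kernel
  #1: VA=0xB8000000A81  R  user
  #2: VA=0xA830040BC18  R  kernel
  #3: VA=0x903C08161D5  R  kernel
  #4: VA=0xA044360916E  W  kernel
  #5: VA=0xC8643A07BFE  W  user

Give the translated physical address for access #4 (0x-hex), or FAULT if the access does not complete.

Per-access translation:
#0 VA=0x81C3E1B6D5 (r,kernel):
  lvl0: tbl 0x1D, slot 1 ⇒ 0x21007 (P1/RW1/US1/PS0)
  lvl1: tbl 0x21, slot 7 ⇒ 0x23007 (P1/RW1/US1/PS0)
  lvl2: tbl 0x23, slot 31 ⇒ 0x24007 (P1/RW1/US1/PS0)
  lvl3: tbl 0x24, slot 27 ⇒ 0x25007 (P1/RW1/US1/PS0)
  ✓ 0x256D5  — 4 lookups
#1 VA=0xB8000000A81 (r,user):
  lvl0: tbl 0x1D, slot 23 ⇒ 0x71006 (P0/RW1/US1/PS0)
  ⇒ fault: PAGE_NOT_PRESENT  — 1 lookups
#2 VA=0xA830040BC18 (r,kernel):
  lvl0: tbl 0x1D, slot 21 ⇒ 0x27007 (P1/RW1/US1/PS0)
  lvl1: tbl 0x27, slot 12 ⇒ 0x2A007 (P1/RW1/US1/PS0)
  lvl2: tbl 0x2A, slot 2 ⇒ 0x2D007 (P1/RW1/US1/PS0)
  lvl3: tbl 0x2D, slot 11 ⇒ 0x30007 (P1/RW1/US1/PS0)
  ✓ 0x30C18  — 4 lookups
#3 VA=0x903C08161D5 (r,kernel):
  lvl0: tbl 0x1D, slot 18 ⇒ 0x34007 (P1/RW1/US1/PS0)
  lvl1: tbl 0x34, slot 15 ⇒ 0x36007 (P1/RW1/US1/PS0)
  lvl2: tbl 0x36, slot 4 ⇒ 0x37007 (P1/RW1/US1/PS0)
  lvl3: tbl 0x37, slot 22 ⇒ 0x38007 (P1/RW1/US1/PS0)
  ✓ 0x381D5  — 4 lookups
#4 VA=0xA044360916E (w,kernel):
  lvl0: tbl 0x1D, slot 20 ⇒ 0x39007 (P1/RW1/US1/PS0)
  lvl1: tbl 0x39, slot 17 ⇒ 0x3D007 (P1/RW1/US1/PS0)
  lvl2: tbl 0x3D, slot 27 ⇒ 0x3F007 (P1/RW1/US1/PS0)
  lvl3: tbl 0x3F, slot 9 ⇒ 0x42007 (P1/RW1/US1/PS0)
  ✓ 0x4216E  — 4 lookups
#5 VA=0xC8643A07BFE (w,user):
  lvl0: tbl 0x1D, slot 25 ⇒ 0x45007 (P1/RW1/US1/PS0)
  lvl1: tbl 0x45, slot 25 ⇒ 0x49007 (P1/RW1/US1/PS0)
  lvl2: tbl 0x49, slot 29 ⇒ 0x4C007 (P1/RW1/US1/PS0)
  lvl3: tbl 0x4C, slot 7 ⇒ 0x4D005 (P1/RW0/US1/PS0)
  ⇒ fault: PROTECTION_VIOLATION  — 4 lookups

Access #4 PA: 0x4216E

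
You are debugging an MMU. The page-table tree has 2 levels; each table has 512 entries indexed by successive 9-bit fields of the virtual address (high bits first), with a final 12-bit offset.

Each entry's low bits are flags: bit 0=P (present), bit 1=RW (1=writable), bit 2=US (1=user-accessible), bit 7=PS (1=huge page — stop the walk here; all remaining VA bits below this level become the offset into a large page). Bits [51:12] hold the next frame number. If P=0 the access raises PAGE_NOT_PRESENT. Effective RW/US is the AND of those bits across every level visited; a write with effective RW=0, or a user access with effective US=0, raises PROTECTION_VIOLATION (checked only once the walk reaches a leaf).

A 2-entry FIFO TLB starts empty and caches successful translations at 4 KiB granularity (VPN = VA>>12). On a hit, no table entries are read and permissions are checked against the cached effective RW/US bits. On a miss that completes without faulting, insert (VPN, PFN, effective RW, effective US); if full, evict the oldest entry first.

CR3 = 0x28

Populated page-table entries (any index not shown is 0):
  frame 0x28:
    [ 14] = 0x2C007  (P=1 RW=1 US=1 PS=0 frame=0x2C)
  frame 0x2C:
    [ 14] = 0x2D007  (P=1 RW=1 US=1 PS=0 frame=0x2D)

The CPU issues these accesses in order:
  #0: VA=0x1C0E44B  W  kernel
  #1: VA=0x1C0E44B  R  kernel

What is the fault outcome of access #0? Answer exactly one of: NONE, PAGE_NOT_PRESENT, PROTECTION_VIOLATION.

Per-access translation:
#0 VA=0x1C0E44B (w,kernel):
  L0 @0x28[14] → 0x2C007  P=1,RW=1,US=1,PS=0
  L1 @0x2C[14] → 0x2D007  P=1,RW=1,US=1,PS=0
  ⇒ phys 0x2D44B  [2 reads]
#1 VA=0x1C0E44B (r,kernel):
  TLB hit vpn=0x1C0E → PA=0x2D44B

Access #0 fault: NONE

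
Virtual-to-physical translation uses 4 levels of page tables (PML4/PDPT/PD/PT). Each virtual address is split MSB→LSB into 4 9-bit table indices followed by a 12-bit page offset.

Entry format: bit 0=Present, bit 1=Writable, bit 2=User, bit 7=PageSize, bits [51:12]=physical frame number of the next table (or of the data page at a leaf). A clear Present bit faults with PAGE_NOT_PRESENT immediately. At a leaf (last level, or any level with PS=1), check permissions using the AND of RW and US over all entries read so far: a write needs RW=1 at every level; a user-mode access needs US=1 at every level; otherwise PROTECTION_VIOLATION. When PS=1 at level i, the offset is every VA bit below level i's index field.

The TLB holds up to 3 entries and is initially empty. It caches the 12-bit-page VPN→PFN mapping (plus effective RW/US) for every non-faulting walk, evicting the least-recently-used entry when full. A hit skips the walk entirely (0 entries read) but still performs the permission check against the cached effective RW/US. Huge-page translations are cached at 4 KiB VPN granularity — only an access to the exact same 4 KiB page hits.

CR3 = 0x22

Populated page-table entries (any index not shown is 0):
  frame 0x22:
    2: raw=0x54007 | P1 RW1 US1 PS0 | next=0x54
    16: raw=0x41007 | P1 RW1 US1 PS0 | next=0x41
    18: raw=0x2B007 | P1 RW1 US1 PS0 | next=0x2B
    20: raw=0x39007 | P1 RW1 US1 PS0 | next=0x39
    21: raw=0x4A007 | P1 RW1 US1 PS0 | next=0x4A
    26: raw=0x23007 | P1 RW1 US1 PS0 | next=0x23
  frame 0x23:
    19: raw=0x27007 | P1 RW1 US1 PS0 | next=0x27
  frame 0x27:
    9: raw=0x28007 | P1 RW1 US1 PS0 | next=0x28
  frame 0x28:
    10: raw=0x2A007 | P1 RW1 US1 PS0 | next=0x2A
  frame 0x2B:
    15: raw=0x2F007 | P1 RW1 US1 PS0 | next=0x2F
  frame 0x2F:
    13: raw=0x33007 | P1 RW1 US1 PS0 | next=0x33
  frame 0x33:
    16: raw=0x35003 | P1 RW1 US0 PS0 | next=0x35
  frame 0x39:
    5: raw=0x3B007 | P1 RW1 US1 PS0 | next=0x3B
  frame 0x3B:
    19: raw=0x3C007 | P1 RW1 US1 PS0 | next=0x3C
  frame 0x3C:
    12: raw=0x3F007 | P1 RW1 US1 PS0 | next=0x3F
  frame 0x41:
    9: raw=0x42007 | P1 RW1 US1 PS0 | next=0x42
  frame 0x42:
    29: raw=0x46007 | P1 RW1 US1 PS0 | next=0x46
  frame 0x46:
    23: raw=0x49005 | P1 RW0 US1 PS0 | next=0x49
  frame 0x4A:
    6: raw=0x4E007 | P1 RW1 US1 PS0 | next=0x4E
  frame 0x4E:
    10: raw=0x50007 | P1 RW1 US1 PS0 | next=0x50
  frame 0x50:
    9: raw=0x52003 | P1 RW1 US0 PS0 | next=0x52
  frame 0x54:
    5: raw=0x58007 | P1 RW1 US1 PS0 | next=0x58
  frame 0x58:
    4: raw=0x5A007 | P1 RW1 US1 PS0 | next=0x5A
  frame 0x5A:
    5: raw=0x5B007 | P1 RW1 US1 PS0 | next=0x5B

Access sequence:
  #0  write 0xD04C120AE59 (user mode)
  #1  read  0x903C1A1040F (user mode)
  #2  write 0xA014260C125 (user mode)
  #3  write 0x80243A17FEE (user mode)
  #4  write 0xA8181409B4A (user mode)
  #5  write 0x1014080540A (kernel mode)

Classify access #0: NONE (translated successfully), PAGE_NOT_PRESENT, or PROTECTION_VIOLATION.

Per-access translation:
#0 VA=0xD04C120AE59 (w,user):
  lvl0: tbl 0x22, slot 26 ⇒ 0x23007 (P1/RW1/US1/PS0)
  lvl1: tbl 0x23, slot 19 ⇒ 0x27007 (P1/RW1/US1/PS0)
  lvl2: tbl 0x27, slot 9 ⇒ 0x28007 (P1/RW1/US1/PS0)
  lvl3: tbl 0x28, slot 10 ⇒ 0x2A007 (P1/RW1/US1/PS0)
  → PA=0x2AE59  (4 entries read)
#1 VA=0x903C1A1040F (r,user):
  lvl0: tbl 0x22, slot 18 ⇒ 0x2B007 (P1/RW1/US1/PS0)
  lvl1: tbl 0x2B, slot 15 ⇒ 0x2F007 (P1/RW1/US1/PS0)
  lvl2: tbl 0x2F, slot 13 ⇒ 0x33007 (P1/RW1/US1/PS0)
  lvl3: tbl 0x33, slot 16 ⇒ 0x35003 (P1/RW1/US0/PS0)
  → PROTECTION_VIOLATION  (4 entries read)
#2 VA=0xA014260C125 (w,user):
  lvl0: tbl 0x22, slot 20 ⇒ 0x39007 (P1/RW1/US1/PS0)
  lvl1: tbl 0x39, slot 5 ⇒ 0x3B007 (P1/RW1/US1/PS0)
  lvl2: tbl 0x3B, slot 19 ⇒ 0x3C007 (P1/RW1/US1/PS0)
  lvl3: tbl 0x3C, slot 12 ⇒ 0x3F007 (P1/RW1/US1/PS0)
  → PA=0x3F125  (4 entries read)
#3 VA=0x80243A17FEE (w,user):
  lvl0: tbl 0x22, slot 16 ⇒ 0x41007 (P1/RW1/US1/PS0)
  lvl1: tbl 0x41, slot 9 ⇒ 0x42007 (P1/RW1/US1/PS0)
  lvl2: tbl 0x42, slot 29 ⇒ 0x46007 (P1/RW1/US1/PS0)
  lvl3: tbl 0x46, slot 23 ⇒ 0x49005 (P1/RW0/US1/PS0)
  → PROTECTION_VIOLATION  (4 entries read)
#4 VA=0xA8181409B4A (w,user):
  lvl0: tbl 0x22, slot 21 ⇒ 0x4A007 (P1/RW1/US1/PS0)
  lvl1: tbl 0x4A, slot 6 ⇒ 0x4E007 (P1/RW1/US1/PS0)
  lvl2: tbl 0x4E, slot 10 ⇒ 0x50007 (P1/RW1/US1/PS0)
  lvl3: tbl 0x50, slot 9 ⇒ 0x52003 (P1/RW1/US0/PS0)
  → PROTECTION_VIOLATION  (4 entries read)
#5 VA=0x1014080540A (w,kernel):
  lvl0: tbl 0x22, slot 2 ⇒ 0x54007 (P1/RW1/US1/PS0)
  lvl1: tbl 0x54, slot 5 ⇒ 0x58007 (P1/RW1/US1/PS0)
  lvl2: tbl 0x58, slot 4 ⇒ 0x5A007 (P1/RW1/US1/PS0)
  lvl3: tbl 0x5A, slot 5 ⇒ 0x5B007 (P1/RW1/US1/PS0)
  → PA=0x5B40A  (4 entries read)

Access #0 fault: NONE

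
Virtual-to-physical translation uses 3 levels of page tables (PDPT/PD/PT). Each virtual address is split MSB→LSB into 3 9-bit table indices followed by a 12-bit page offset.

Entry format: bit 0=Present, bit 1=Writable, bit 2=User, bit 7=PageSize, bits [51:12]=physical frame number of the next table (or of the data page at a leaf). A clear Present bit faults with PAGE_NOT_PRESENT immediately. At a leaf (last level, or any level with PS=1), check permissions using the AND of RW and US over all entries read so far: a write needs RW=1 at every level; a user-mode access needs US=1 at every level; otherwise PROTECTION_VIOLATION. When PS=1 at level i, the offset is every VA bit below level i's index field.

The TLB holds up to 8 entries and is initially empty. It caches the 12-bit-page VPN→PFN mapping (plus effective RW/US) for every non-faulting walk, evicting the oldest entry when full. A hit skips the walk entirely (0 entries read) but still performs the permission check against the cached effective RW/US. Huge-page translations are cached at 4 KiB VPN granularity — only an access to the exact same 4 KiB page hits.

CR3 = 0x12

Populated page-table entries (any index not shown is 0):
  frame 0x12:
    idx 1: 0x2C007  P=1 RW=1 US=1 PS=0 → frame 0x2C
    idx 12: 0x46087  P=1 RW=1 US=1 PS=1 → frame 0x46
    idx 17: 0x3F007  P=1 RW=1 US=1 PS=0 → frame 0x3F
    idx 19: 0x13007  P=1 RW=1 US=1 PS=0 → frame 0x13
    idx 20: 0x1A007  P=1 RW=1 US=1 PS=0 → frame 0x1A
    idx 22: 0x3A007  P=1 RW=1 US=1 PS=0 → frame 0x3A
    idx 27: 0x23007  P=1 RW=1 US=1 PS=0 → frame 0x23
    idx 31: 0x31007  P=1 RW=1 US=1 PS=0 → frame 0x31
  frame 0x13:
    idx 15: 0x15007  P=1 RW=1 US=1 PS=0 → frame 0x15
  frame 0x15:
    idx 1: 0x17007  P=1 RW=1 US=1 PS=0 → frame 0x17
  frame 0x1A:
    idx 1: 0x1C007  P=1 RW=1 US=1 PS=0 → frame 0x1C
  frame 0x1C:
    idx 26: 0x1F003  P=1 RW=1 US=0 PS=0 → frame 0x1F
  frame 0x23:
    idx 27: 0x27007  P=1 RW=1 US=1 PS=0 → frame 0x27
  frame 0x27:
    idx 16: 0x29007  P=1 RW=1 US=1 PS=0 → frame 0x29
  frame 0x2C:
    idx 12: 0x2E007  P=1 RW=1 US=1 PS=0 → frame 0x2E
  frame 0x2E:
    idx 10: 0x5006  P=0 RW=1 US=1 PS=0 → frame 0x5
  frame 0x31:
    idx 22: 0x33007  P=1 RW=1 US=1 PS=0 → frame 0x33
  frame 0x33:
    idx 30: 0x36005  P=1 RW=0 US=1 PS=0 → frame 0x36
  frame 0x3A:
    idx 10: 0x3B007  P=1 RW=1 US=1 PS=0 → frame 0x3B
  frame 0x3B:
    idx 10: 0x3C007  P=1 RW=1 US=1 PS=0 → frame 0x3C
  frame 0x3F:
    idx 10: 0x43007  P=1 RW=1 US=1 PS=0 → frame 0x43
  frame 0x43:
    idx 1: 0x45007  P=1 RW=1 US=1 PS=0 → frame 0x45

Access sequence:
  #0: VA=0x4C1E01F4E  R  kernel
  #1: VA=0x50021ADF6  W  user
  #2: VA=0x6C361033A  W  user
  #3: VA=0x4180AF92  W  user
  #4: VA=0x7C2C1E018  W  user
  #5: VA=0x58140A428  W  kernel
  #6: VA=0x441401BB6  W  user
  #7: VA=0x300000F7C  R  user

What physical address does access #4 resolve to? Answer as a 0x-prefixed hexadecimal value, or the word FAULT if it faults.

Per-access translation:
#0 VA=0x4C1E01F4E (r,kernel):
  lvl0: tbl 0x12, slot 19 ⇒ 0x13007 (P1/RW1/US1/PS0)
  lvl1: tbl 0x13, slot 15 ⇒ 0x15007 (P1/RW1/US1/PS0)
  lvl2: tbl 0x15, slot 1 ⇒ 0x17007 (P1/RW1/US1/PS0)
  ✓ 0x17F4E  — 3 lookups
#1 VA=0x50021ADF6 (w,user):
  lvl0: tbl 0x12, slot 20 ⇒ 0x1A007 (P1/RW1/US1/PS0)
  lvl1: tbl 0x1A, slot 1 ⇒ 0x1C007 (P1/RW1/US1/PS0)
  lvl2: tbl 0x1C, slot 26 ⇒ 0x1F003 (P1/RW1/US0/PS0)
  ⇒ fault: PROTECTION_VIOLATION  — 3 lookups
#2 VA=0x6C361033A (w,user):
  lvl0: tbl 0x12, slot 27 ⇒ 0x23007 (P1/RW1/US1/PS0)
  lvl1: tbl 0x23, slot 27 ⇒ 0x27007 (P1/RW1/US1/PS0)
  lvl2: tbl 0x27, slot 16 ⇒ 0x29007 (P1/RW1/US1/PS0)
  ✓ 0x2933A  — 3 lookups
#3 VA=0x4180AF92 (w,user):
  lvl0: tbl 0x12, slot 1 ⇒ 0x2C007 (P1/RW1/US1/PS0)
  lvl1: tbl 0x2C, slot 12 ⇒ 0x2E007 (P1/RW1/US1/PS0)
  lvl2: tbl 0x2E, slot 10 ⇒ 0x5006 (P0/RW1/US1/PS0)
  ⇒ fault: PAGE_NOT_PRESENT  — 3 lookups
#4 VA=0x7C2C1E018 (w,user):
  lvl0: tbl 0x12, slot 31 ⇒ 0x31007 (P1/RW1/US1/PS0)
  lvl1: tbl 0x31, slot 22 ⇒ 0x33007 (P1/RW1/US1/PS0)
  lvl2: tbl 0x33, slot 30 ⇒ 0x36005 (P1/RW0/US1/PS0)
  ⇒ fault: PROTECTION_VIOLATION  — 3 lookups
#5 VA=0x58140A428 (w,kernel):
  lvl0: tbl 0x12, slot 22 ⇒ 0x3A007 (P1/RW1/US1/PS0)
  lvl1: tbl 0x3A, slot 10 ⇒ 0x3B007 (P1/RW1/US1/PS0)
  lvl2: tbl 0x3B, slot 10 ⇒ 0x3C007 (P1/RW1/US1/PS0)
  ✓ 0x3C428  — 3 lookups
#6 VA=0x441401BB6 (w,user):
  lvl0: tbl 0x12, slot 17 ⇒ 0x3F007 (P1/RW1/US1/PS0)
  lvl1: tbl 0x3F, slot 10 ⇒ 0x43007 (P1/RW1/US1/PS0)
  lvl2: tbl 0x43, slot 1 ⇒ 0x45007 (P1/RW1/US1/PS0)
  ✓ 0x45BB6  — 3 lookups
#7 VA=0x300000F7C (r,user):
  lvl0: tbl 0x12, slot 12 ⇒ 0x46087 (P1/RW1/US1/PS1)
  ✓ 0x46F7C (huge @L0)  — 1 lookups

Access #4 PA: FAULT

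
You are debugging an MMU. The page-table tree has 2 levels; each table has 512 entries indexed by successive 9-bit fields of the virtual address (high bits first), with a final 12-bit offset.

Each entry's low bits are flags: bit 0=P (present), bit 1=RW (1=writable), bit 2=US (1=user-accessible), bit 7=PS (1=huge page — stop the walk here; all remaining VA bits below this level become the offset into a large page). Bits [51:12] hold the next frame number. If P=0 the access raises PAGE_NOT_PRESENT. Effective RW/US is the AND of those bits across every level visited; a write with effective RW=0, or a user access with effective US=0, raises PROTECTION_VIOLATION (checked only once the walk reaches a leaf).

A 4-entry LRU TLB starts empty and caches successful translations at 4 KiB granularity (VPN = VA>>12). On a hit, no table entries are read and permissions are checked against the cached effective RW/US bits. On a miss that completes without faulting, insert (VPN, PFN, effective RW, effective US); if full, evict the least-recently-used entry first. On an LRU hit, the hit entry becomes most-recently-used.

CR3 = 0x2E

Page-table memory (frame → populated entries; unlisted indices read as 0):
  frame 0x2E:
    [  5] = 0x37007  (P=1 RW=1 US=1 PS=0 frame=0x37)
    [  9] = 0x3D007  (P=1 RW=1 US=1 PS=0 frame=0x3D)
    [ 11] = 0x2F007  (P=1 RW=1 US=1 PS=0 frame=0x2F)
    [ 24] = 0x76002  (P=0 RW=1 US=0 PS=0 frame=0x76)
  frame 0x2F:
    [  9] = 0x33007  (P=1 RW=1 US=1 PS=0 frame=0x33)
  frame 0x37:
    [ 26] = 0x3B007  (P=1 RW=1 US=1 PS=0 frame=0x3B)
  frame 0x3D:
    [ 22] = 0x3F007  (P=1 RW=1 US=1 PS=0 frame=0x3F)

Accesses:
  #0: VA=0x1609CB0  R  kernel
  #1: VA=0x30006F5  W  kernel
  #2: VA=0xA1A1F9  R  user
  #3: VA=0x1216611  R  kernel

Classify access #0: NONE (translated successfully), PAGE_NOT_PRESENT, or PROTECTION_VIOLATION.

Per-access translation:
#0 VA=0x1609CB0 (r,kernel):
  [0] read 0x2E idx=11: raw=0x2F007 flags P=1 W=1 U=1 S=0
  [1] read 0x2F idx=9: raw=0x33007 flags P=1 W=1 U=1 S=0
  ✓ 0x33CB0  — 2 lookups
#1 VA=0x30006F5 (w,kernel):
  [0] read 0x2E idx=24: raw=0x76002 flags P=0 W=1 U=0 S=0
  ⇒ fault: PAGE_NOT_PRESENT  — 1 lookups
#2 VA=0xA1A1F9 (r,user):
  [0] read 0x2E idx=5: raw=0x37007 flags P=1 W=1 U=1 S=0
  [1] read 0x37 idx=26: raw=0x3B007 flags P=1 W=1 U=1 S=0
  ✓ 0x3B1F9  — 2 lookups
#3 VA=0x1216611 (r,kernel):
  [0] read 0x2E idx=9: raw=0x3D007 flags P=1 W=1 U=1 S=0
  [1] read 0x3D idx=22: raw=0x3F007 flags P=1 W=1 U=1 S=0
  ✓ 0x3F611  — 2 lookups

Access #0 fault: NONE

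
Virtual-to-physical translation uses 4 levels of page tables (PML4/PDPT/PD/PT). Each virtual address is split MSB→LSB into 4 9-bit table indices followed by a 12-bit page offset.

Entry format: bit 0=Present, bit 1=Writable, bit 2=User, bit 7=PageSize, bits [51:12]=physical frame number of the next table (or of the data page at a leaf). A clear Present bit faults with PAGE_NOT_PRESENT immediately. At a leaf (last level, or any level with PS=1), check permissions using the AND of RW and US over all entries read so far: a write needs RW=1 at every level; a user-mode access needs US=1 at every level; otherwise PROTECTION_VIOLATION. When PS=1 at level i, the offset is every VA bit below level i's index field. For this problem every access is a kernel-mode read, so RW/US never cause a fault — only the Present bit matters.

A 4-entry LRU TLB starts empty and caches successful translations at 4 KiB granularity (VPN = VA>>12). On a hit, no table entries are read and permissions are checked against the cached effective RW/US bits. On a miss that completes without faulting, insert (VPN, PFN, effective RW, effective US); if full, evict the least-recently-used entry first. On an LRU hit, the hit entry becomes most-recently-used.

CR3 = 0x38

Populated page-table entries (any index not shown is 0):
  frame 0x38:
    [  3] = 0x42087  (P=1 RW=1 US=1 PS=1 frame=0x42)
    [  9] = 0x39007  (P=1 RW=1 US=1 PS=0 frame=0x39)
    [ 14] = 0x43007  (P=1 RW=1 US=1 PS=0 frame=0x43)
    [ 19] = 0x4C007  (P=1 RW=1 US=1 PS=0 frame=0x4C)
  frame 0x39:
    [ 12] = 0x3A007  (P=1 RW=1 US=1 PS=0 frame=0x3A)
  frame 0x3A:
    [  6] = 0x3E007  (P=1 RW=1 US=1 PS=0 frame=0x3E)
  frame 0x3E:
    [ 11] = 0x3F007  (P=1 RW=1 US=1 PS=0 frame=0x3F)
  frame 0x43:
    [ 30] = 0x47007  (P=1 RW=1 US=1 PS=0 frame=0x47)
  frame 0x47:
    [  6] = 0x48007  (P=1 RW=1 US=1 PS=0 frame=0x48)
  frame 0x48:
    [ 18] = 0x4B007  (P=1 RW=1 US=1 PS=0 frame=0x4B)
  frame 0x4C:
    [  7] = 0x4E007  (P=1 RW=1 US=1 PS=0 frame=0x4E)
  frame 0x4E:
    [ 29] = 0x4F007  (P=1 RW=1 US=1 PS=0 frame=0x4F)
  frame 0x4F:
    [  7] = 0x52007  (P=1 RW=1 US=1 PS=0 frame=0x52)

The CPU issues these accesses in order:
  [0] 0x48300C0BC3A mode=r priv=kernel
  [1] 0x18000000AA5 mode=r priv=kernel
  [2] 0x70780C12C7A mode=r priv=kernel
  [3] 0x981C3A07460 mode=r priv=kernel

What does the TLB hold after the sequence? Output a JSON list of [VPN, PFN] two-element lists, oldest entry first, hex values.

Walk each access:
#0 VA=0x48300C0BC3A (r,kernel):
  lvl0: tbl 0x38, slot 9 ⇒ 0x39007 (P1/RW1/US1/PS0)
  lvl1: tbl 0x39, slot 12 ⇒ 0x3A007 (P1/RW1/US1/PS0)
  lvl2: tbl 0x3A, slot 6 ⇒ 0x3E007 (P1/RW1/US1/PS0)
  lvl3: tbl 0x3E, slot 11 ⇒ 0x3F007 (P1/RW1/US1/PS0)
  ✓ 0x3FC3A  — 4 lookups
#1 VA=0x18000000AA5 (r,kernel):
  lvl0: tbl 0x38, slot 3 ⇒ 0x42087 (P1/RW1/US1/PS1)
  ✓ 0x42AA5 (huge @L0)  — 1 lookups
#2 VA=0x70780C12C7A (r,kernel):
  lvl0: tbl 0x38, slot 14 ⇒ 0x43007 (P1/RW1/US1/PS0)
  lvl1: tbl 0x43, slot 30 ⇒ 0x47007 (P1/RW1/US1/PS0)
  lvl2: tbl 0x47, slot 6 ⇒ 0x48007 (P1/RW1/US1/PS0)
  lvl3: tbl 0x48, slot 18 ⇒ 0x4B007 (P1/RW1/US1/PS0)
  ✓ 0x4BC7A  — 4 lookups
#3 VA=0x981C3A07460 (r,kernel):
  lvl0: tbl 0x38, slot 19 ⇒ 0x4C007 (P1/RW1/US1/PS0)
  lvl1: tbl 0x4C, slot 7 ⇒ 0x4E007 (P1/RW1/US1/PS0)
  lvl2: tbl 0x4E, slot 29 ⇒ 0x4F007 (P1/RW1/US1/PS0)
  lvl3: tbl 0x4F, slot 7 ⇒ 0x52007 (P1/RW1/US1/PS0)
  ✓ 0x52460  — 4 lookups

TLB: [["0x48300C0B", "0x3F"], ["0x18000000", "0x42"], ["0x70780C12", "0x4B"], ["0x981C3A07", "0x52"]]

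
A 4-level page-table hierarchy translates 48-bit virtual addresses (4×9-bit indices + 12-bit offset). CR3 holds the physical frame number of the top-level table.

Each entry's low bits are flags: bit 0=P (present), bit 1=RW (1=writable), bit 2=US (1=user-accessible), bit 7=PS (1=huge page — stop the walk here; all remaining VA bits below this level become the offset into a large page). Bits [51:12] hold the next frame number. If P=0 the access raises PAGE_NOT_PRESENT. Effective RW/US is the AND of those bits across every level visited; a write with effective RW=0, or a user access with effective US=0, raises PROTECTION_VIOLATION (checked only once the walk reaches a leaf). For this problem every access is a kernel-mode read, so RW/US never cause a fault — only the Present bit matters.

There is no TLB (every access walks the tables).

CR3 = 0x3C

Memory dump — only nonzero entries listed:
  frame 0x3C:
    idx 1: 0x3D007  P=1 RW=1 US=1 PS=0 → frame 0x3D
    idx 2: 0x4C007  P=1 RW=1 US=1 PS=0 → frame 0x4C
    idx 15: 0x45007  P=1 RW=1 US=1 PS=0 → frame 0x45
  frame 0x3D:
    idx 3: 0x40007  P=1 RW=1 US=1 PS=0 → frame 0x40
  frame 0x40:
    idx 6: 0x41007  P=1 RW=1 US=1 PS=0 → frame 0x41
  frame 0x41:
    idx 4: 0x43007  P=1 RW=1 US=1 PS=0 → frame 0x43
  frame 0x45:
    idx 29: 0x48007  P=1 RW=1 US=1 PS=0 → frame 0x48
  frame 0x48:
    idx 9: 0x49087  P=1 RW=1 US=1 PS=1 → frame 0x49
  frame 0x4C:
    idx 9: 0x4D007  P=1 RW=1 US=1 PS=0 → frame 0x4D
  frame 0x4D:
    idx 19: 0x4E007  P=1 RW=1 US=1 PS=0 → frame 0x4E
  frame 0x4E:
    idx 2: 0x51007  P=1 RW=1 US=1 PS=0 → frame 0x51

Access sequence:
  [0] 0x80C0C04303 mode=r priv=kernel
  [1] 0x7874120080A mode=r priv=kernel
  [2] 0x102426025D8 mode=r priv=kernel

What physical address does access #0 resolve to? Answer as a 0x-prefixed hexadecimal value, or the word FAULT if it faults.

Per-access translation:
#0 VA=0x80C0C04303 (r,kernel):
  L0: frame=0x3C idx=1 entry=0x3D007 [P=1 RW=1 US=1 PS=0]
  L1: frame=0x3D idx=3 entry=0x40007 [P=1 RW=1 US=1 PS=0]
  L2: frame=0x40 idx=6 entry=0x41007 [P=1 RW=1 US=1 PS=0]
  L3: frame=0x41 idx=4 entry=0x43007 [P=1 RW=1 US=1 PS=0]
  ⇒ phys 0x43303  [4 reads]
#1 VA=0x7874120080A (r,kernel):
  L0: frame=0x3C idx=15 entry=0x45007 [P=1 RW=1 US=1 PS=0]
  L1: frame=0x45 idx=29 entry=0x48007 [P=1 RW=1 US=1 PS=0]
  L2: frame=0x48 idx=9 entry=0x49087 [P=1 RW=1 US=1 PS=1]
  ⇒ phys 0x4980A (huge @L2)  [3 reads]
#2 VA=0x102426025D8 (r,kernel):
  L0: frame=0x3C idx=2 entry=0x4C007 [P=1 RW=1 US=1 PS=0]
  L1: frame=0x4C idx=9 entry=0x4D007 [P=1 RW=1 US=1 PS=0]
  L2: frame=0x4D idx=19 entry=0x4E007 [P=1 RW=1 US=1 PS=0]
  L3: frame=0x4E idx=2 entry=0x51007 [P=1 RW=1 US=1 PS=0]
  ⇒ phys 0x515D8  [4 reads]

Access #0 PA: 0x43303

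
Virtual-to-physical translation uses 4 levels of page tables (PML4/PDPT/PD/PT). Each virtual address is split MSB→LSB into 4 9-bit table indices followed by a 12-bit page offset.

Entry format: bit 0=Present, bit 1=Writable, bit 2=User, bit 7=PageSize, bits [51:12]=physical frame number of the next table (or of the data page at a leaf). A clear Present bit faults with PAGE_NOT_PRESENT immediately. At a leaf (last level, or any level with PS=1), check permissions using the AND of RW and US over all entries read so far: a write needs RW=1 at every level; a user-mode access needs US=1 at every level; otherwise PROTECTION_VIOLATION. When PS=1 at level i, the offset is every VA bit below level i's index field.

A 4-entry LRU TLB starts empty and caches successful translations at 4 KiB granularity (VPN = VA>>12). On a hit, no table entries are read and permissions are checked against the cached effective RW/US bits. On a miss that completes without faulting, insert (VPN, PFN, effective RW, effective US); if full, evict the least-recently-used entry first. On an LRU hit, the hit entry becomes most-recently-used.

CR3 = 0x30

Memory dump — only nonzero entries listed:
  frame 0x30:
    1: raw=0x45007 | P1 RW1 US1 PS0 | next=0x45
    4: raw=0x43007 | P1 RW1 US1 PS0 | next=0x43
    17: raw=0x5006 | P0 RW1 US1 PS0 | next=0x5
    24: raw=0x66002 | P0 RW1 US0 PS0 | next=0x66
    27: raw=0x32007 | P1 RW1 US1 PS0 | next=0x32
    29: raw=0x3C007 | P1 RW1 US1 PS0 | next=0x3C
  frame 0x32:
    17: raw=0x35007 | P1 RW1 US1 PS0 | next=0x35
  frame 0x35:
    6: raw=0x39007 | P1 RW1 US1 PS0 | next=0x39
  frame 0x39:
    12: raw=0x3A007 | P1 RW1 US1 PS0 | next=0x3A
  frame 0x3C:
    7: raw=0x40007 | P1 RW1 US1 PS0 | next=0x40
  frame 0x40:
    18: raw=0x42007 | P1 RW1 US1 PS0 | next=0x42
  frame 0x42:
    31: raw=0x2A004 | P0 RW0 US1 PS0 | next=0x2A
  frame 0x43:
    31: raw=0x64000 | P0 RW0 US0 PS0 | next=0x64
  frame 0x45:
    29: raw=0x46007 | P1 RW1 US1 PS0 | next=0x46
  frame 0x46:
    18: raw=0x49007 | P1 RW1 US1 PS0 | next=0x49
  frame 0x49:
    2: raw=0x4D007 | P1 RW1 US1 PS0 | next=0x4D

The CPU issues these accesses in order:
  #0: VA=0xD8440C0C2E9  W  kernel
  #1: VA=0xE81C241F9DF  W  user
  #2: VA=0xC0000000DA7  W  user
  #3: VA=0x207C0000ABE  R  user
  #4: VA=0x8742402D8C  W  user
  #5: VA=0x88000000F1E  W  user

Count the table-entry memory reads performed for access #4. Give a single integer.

Trace:
#0 VA=0xD8440C0C2E9 (w,kernel):
  L0 @0x30[27] → 0x32007  P=1,RW=1,US=1,PS=0
  L1 @0x32[17] → 0x35007  P=1,RW=1,US=1,PS=0
  L2 @0x35[6] → 0x39007  P=1,RW=1,US=1,PS=0
  L3 @0x39[12] → 0x3A007  P=1,RW=1,US=1,PS=0
  → PA=0x3A2E9  (4 entries read)
#1 VA=0xE81C241F9DF (w,user):
  L0 @0x30[29] → 0x3C007  P=1,RW=1,US=1,PS=0
  L1 @0x3C[7] → 0x40007  P=1,RW=1,US=1,PS=0
  L2 @0x40[18] → 0x42007  P=1,RW=1,US=1,PS=0
  L3 @0x42[31] → 0x2A004  P=0,RW=0,US=1,PS=0
  ✗ PAGE_NOT_PRESENT  [4 reads]
#2 VA=0xC0000000DA7 (w,user):
  L0 @0x30[24] → 0x66002  P=0,RW=1,US=0,PS=0
  ✗ PAGE_NOT_PRESENT  [1 reads]
#3 VA=0x207C0000ABE (r,user):
  L0 @0x30[4] → 0x43007  P=1,RW=1,US=1,PS=0
  L1 @0x43[31] → 0x64000  P=0,RW=0,US=0,PS=0
  ✗ PAGE_NOT_PRESENT  [2 reads]
#4 VA=0x8742402D8C (w,user):
  L0 @0x30[1] → 0x45007  P=1,RW=1,US=1,PS=0
  L1 @0x45[29] → 0x46007  P=1,RW=1,US=1,PS=0
  L2 @0x46[18] → 0x49007  P=1,RW=1,US=1,PS=0
  L3 @0x49[2] → 0x4D007  P=1,RW=1,US=1,PS=0
  → PA=0x4DD8C  (4 entries read)
#5 VA=0x88000000F1E (w,user):
  L0 @0x30[17] → 0x5006  P=0,RW=1,US=1,PS=0
  ✗ PAGE_NOT_PRESENT  [1 reads]

Entries read for #4: 4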